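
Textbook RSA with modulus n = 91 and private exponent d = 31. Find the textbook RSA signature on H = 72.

Squares mod 91: H^1≡72, H^2≡88, H^4≡9, H^8≡81, H^16≡9
31 = 16 + 8 + 4 + 2 + 1, so H^31 ≡ 9·81·9·88·72 ≡ 58 (mod 91)

58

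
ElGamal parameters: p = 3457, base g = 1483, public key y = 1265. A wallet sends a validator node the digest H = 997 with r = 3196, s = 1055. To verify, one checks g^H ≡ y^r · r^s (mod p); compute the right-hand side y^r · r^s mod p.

1265^2 = 1600225 ≡ 3091
1265^4 ≡ 3091^2 = 9554281 ≡ 2590
1265^8 ≡ 2590^2 = 6708100 ≡ 1520
1265^16 ≡ 1520^2 = 2310400 ≡ 1124
1265^32 ≡ 1124^2 = 1263376 ≡ 1571
1265^64 ≡ 1571^2 = 2468041 ≡ 3200
1265^128 ≡ 3200^2 = 10240000 ≡ 366
1265^256 ≡ 366^2 = 133956 ≡ 2590
1265^512 ≡ 2590^2 = 6708100 ≡ 1520
1265^1024 ≡ 1520^2 = 2310400 ≡ 1124
1265^2048 ≡ 1124^2 = 1263376 ≡ 1571
3196 = 2048 + 1024 + 64 + 32 + 16 + 8 + 4, so 1265^3196 ≡ 1571·1124·3200·1571·1124·1520·2590 ≡ 3200 (mod 3457)
3196^2 = 10214416 ≡ 2438
3196^4 ≡ 2438^2 = 5943844 ≡ 1261
3196^8 ≡ 1261^2 = 1590121 ≡ 3358
3196^16 ≡ 3358^2 = 11276164 ≡ 2887
3196^32 ≡ 2887^2 = 8334769 ≡ 3399
3196^64 ≡ 3399^2 = 11553201 ≡ 3364
3196^128 ≡ 3364^2 = 11316496 ≡ 1735
3196^256 ≡ 1735^2 = 3010225 ≡ 2635
3196^512 ≡ 2635^2 = 6943225 ≡ 1569
3196^1024 ≡ 1569^2 = 2461761 ≡ 377
1055 = 1024 + 16 + 8 + 4 + 2 + 1, so 3196^1055 ≡ 377·2887·3358·1261·2438·3196 ≡ 852 (mod 3457)
y^r · r^s ≡ 3200·852 = 2726400 ≡ 2284 (mod 3457)

2284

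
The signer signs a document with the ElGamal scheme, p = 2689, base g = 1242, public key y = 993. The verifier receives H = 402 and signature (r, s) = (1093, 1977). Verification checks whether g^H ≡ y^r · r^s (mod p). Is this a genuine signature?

genuine

Left side g^H mod p:
Squares mod 2689: 1242^1≡1242, 1242^2≡1767, 1242^4≡360, 1242^8≡528, 1242^16≡1817, 1242^32≡2086, 1242^64≡594, 1242^128≡577, 1242^256≡2182
402 = 256 + 128 + 16 + 2, so 1242^402 ≡ 2182·577·1817·1767 ≡ 960 (mod 2689)
Right side y^r · r^s mod p:
Squares mod 2689: 993^1≡993, 993^2≡1875, 993^4≡1102, 993^8≡1665, 993^16≡2555, 993^32≡1822, 993^64≡1458, 993^128≡1454, 993^256≡562, 993^512≡1231, 993^1024≡1454
1093 = 1024 + 64 + 4 + 1, so 993^1093 ≡ 1454·1458·1102·993 ≡ 139 (mod 2689)
Squares mod 2689: 1093^1≡1093, 1093^2≡733, 1093^4≡2178, 1093^8≡288, 1093^16≡2274, 1093^32≡129, 1093^64≡507, 1093^128≡1594, 1093^256≡2420, 1093^512≡2447, 1093^1024≡2095
1977 = 1024 + 512 + 256 + 128 + 32 + 16 + 8 + 1, so 1093^1977 ≡ 2095·2447·2420·1594·129·2274·288·1093 ≡ 2309 (mod 2689)
139·2309 = 320951 ≡ 960 (mod 2689)
960 ≡ 960 (mod 2689), so the signature is genuine.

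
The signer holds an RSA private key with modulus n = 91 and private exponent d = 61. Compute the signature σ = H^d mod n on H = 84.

84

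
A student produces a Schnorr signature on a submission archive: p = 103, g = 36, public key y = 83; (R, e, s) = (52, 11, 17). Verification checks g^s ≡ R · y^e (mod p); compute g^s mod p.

46

Squares mod 103: 36^1≡36, 36^2≡60, 36^4≡98, 36^8≡25, 36^16≡7
17 = 16 + 1, so 36^17 ≡ 7·36 ≡ 46 (mod 103)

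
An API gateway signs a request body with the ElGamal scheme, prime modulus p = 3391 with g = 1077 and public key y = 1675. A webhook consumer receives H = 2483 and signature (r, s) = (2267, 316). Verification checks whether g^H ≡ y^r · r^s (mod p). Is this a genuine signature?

Left side g^H mod p:
1077^2 = 1159929 ≡ 207
1077^4 ≡ 207^2 = 42849 ≡ 2157
1077^8 ≡ 2157^2 = 4652649 ≡ 197
1077^16 ≡ 197^2 = 38809 ≡ 1508
1077^32 ≡ 1508^2 = 2274064 ≡ 2094
1077^64 ≡ 2094^2 = 4384836 ≡ 273
1077^128 ≡ 273^2 = 74529 ≡ 3318
1077^256 ≡ 3318^2 = 11009124 ≡ 1938
1077^512 ≡ 1938^2 = 3755844 ≡ 2007
1077^1024 ≡ 2007^2 = 4028049 ≡ 2932
1077^2048 ≡ 2932^2 = 8596624 ≡ 439
2483 = 2048 + 256 + 128 + 32 + 16 + 2 + 1, so 1077^2483 ≡ 439·1938·3318·2094·1508·207·1077 ≡ 2223 (mod 3391)
Right side y^r · r^s mod p:
1675^2 = 2805625 ≡ 1268
1675^4 ≡ 1268^2 = 1607824 ≡ 490
1675^8 ≡ 490^2 = 240100 ≡ 2730
1675^16 ≡ 2730^2 = 7452900 ≡ 2873
1675^32 ≡ 2873^2 = 8254129 ≡ 435
1675^64 ≡ 435^2 = 189225 ≡ 2720
1675^128 ≡ 2720^2 = 7398400 ≡ 2629
1675^256 ≡ 2629^2 = 6911641 ≡ 783
1675^512 ≡ 783^2 = 613089 ≡ 2709
1675^1024 ≡ 2709^2 = 7338681 ≡ 557
1675^2048 ≡ 557^2 = 310249 ≡ 1668
2267 = 2048 + 128 + 64 + 16 + 8 + 2 + 1, so 1675^2267 ≡ 1668·2629·2720·2873·2730·1268·1675 ≡ 2927 (mod 3391)
2267^2 = 5139289 ≡ 1924
2267^4 ≡ 1924^2 = 3701776 ≡ 2195
2267^8 ≡ 2195^2 = 4818025 ≡ 2805
2267^16 ≡ 2805^2 = 7868025 ≡ 905
2267^32 ≡ 905^2 = 819025 ≡ 1794
2267^64 ≡ 1794^2 = 3218436 ≡ 377
2267^128 ≡ 377^2 = 142129 ≡ 3098
2267^256 ≡ 3098^2 = 9597604 ≡ 1074
316 = 256 + 32 + 16 + 8 + 4, so 2267^316 ≡ 1074·1794·905·2805·2195 ≡ 2389 (mod 3391)
2927·2389 = 6992603 ≡ 361 (mod 3391)
2223 ≠ 361, so verification fails.

forged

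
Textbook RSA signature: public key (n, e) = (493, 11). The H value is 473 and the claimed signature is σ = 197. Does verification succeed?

fails

σ^2 ≡ 197^2 = 38809 ≡ 355
σ^4 ≡ 355^2 = 126025 ≡ 310
σ^8 ≡ 310^2 = 96100 ≡ 458
11 = 8 + 2 + 1, so σ^11 ≡ 458·355·197 ≡ 20 (mod 493)
20 ≠ 473, so verification fails.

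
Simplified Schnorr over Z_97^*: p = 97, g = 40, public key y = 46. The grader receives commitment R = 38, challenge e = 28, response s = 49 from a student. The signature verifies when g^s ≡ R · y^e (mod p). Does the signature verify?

verifies

g^s mod p:
40^2 = 1600 ≡ 48
40^4 ≡ 48^2 = 2304 ≡ 73
40^8 ≡ 73^2 = 5329 ≡ 91
40^16 ≡ 91^2 = 8281 ≡ 36
40^32 ≡ 36^2 = 1296 ≡ 35
49 = 32 + 16 + 1, so 40^49 ≡ 35·36·40 ≡ 57 (mod 97)
R · y^e mod p:
46^2 = 2116 ≡ 79
46^4 ≡ 79^2 = 6241 ≡ 33
46^8 ≡ 33^2 = 1089 ≡ 22
46^16 ≡ 22^2 = 484 ≡ 96
28 = 16 + 8 + 4, so 46^28 ≡ 96·22·33 ≡ 50 (mod 97)
38·50 = 1900 ≡ 57 (mod 97)
57 ≡ 57 (mod 97); signature holds.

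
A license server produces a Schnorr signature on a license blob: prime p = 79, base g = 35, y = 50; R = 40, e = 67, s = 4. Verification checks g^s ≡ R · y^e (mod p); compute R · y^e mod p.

50^2 = 2500 ≡ 51
50^4 ≡ 51^2 = 2601 ≡ 73
50^8 ≡ 73^2 = 5329 ≡ 36
50^16 ≡ 36^2 = 1296 ≡ 32
50^32 ≡ 32^2 = 1024 ≡ 76
50^64 ≡ 76^2 = 5776 ≡ 9
67 = 64 + 2 + 1, so 50^67 ≡ 9·51·50 ≡ 40 (mod 79)
R · y^e ≡ 40·40 = 1600 ≡ 20 (mod 79)

20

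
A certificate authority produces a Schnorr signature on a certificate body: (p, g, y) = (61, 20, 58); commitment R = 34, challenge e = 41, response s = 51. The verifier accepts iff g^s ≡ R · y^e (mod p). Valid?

yes

g^s mod p:
20^2 = 400 ≡ 34
20^4 ≡ 34^2 = 1156 ≡ 58
20^8 ≡ 58^2 = 3364 ≡ 9
20^16 ≡ 9^2 = 81 ≡ 20
20^32 ≡ 20^2 = 400 ≡ 34
51 = 32 + 16 + 2 + 1, so 20^51 ≡ 34·20·34·20 ≡ 20 (mod 61)
R · y^e mod p:
58^2 = 3364 ≡ 9
58^4 ≡ 9^2 = 81 ≡ 20
58^8 ≡ 20^2 = 400 ≡ 34
58^16 ≡ 34^2 = 1156 ≡ 58
58^32 ≡ 58^2 = 3364 ≡ 9
41 = 32 + 8 + 1, so 58^41 ≡ 9·34·58 ≡ 58 (mod 61)
34·58 = 1972 ≡ 20 (mod 61)
20 ≡ 20 (mod 61); signature holds.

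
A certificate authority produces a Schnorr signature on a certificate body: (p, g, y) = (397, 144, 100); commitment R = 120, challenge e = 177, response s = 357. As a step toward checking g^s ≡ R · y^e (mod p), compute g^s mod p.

172

144^2 = 20736 ≡ 92
144^4 ≡ 92^2 = 8464 ≡ 127
144^8 ≡ 127^2 = 16129 ≡ 249
144^16 ≡ 249^2 = 62001 ≡ 69
144^32 ≡ 69^2 = 4761 ≡ 394
144^64 ≡ 394^2 = 155236 ≡ 9
144^128 ≡ 9^2 = 81
144^256 ≡ 81^2 = 6561 ≡ 209
357 = 256 + 64 + 32 + 4 + 1, so 144^357 ≡ 209·9·394·127·144 ≡ 172 (mod 397)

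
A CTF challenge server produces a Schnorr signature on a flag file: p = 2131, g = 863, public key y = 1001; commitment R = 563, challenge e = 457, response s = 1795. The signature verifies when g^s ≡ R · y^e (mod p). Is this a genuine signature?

g^s mod p:
863^2 = 744769 ≡ 1050
863^4 ≡ 1050^2 = 1102500 ≡ 773
863^8 ≡ 773^2 = 597529 ≡ 849
863^16 ≡ 849^2 = 720801 ≡ 523
863^32 ≡ 523^2 = 273529 ≡ 761
863^64 ≡ 761^2 = 579121 ≡ 1620
863^128 ≡ 1620^2 = 2624400 ≡ 1139
863^256 ≡ 1139^2 = 1297321 ≡ 1673
863^512 ≡ 1673^2 = 2798929 ≡ 926
863^1024 ≡ 926^2 = 857476 ≡ 814
1795 = 1024 + 512 + 256 + 2 + 1, so 863^1795 ≡ 814·926·1673·1050·863 ≡ 1737 (mod 2131)
R · y^e mod p:
1001^2 = 1002001 ≡ 431
1001^4 ≡ 431^2 = 185761 ≡ 364
1001^8 ≡ 364^2 = 132496 ≡ 374
1001^16 ≡ 374^2 = 139876 ≡ 1361
1001^32 ≡ 1361^2 = 1852321 ≡ 482
1001^64 ≡ 482^2 = 232324 ≡ 45
1001^128 ≡ 45^2 = 2025
1001^256 ≡ 2025^2 = 4100625 ≡ 581
457 = 256 + 128 + 64 + 8 + 1, so 1001^457 ≡ 581·2025·45·374·1001 ≡ 938 (mod 2131)
563·938 = 528094 ≡ 1737 (mod 2131)
1737 ≡ 1737 (mod 2131); signature holds.

genuine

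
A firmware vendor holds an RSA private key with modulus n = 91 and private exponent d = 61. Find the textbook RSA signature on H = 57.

Squares mod 91: H^1≡57, H^2≡64, H^4≡1, H^8≡1, H^16≡1, H^32≡1
61 = 32 + 16 + 8 + 4 + 1, so H^61 ≡ 1·1·1·1·57 ≡ 57 (mod 91)

57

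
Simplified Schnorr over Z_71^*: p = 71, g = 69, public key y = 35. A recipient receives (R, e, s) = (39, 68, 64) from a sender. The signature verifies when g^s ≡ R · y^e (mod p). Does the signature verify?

g^s mod p:
69^64 mod 71 = 10
R · y^e mod p:
35^68 mod 71 = 4
39·4 = 156 ≡ 14 (mod 71)
10 ≠ 14; the check fails.

does not verify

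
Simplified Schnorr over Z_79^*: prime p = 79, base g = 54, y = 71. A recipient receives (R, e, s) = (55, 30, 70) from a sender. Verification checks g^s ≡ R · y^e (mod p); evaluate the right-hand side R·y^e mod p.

51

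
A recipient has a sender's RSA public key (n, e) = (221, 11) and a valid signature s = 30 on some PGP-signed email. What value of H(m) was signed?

140

Squares mod 221: s^1≡30, s^2≡16, s^4≡35, s^8≡120
11 = 8 + 2 + 1, so s^11 ≡ 120·16·30 ≡ 140 (mod 221)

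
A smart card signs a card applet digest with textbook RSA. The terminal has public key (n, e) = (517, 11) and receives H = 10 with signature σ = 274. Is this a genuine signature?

Squares mod 517: σ^1≡274, σ^2≡111, σ^4≡430, σ^8≡331
11 = 8 + 2 + 1, so σ^11 ≡ 331·111·274 ≡ 10 (mod 517)
Since 10 equals the digest 10, verification succeeds.

genuine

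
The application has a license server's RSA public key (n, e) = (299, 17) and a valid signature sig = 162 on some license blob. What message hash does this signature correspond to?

93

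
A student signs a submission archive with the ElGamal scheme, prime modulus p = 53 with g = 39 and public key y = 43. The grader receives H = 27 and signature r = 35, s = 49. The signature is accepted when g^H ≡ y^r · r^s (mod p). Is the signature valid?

valid

Left side g^H mod p:
39^2 = 1521 ≡ 37
39^4 ≡ 37^2 = 1369 ≡ 44
39^8 ≡ 44^2 = 1936 ≡ 28
39^16 ≡ 28^2 = 784 ≡ 42
27 = 16 + 8 + 2 + 1, so 39^27 ≡ 42·28·37·39 ≡ 14 (mod 53)
Right side y^r · r^s mod p:
43^2 = 1849 ≡ 47
43^4 ≡ 47^2 = 2209 ≡ 36
43^8 ≡ 36^2 = 1296 ≡ 24
43^16 ≡ 24^2 = 576 ≡ 46
43^32 ≡ 46^2 = 2116 ≡ 49
35 = 32 + 2 + 1, so 43^35 ≡ 49·47·43 ≡ 25 (mod 53)
35^2 = 1225 ≡ 6
35^4 ≡ 6^2 = 36
35^8 ≡ 36^2 = 1296 ≡ 24
35^16 ≡ 24^2 = 576 ≡ 46
35^32 ≡ 46^2 = 2116 ≡ 49
49 = 32 + 16 + 1, so 35^49 ≡ 49·46·35 ≡ 26 (mod 53)
25·26 = 650 ≡ 14 (mod 53)
14 ≡ 14 (mod 53), so the signature is genuine.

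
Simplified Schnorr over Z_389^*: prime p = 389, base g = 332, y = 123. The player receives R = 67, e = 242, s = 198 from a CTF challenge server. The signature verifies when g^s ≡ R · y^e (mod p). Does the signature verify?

g^s mod p:
332^2 = 110224 ≡ 137
332^4 ≡ 137^2 = 18769 ≡ 97
332^8 ≡ 97^2 = 9409 ≡ 73
332^16 ≡ 73^2 = 5329 ≡ 272
332^32 ≡ 272^2 = 73984 ≡ 74
332^64 ≡ 74^2 = 5476 ≡ 30
332^128 ≡ 30^2 = 900 ≡ 122
198 = 128 + 64 + 4 + 2, so 332^198 ≡ 122·30·97·137 ≡ 292 (mod 389)
R · y^e mod p:
123^2 = 15129 ≡ 347
123^4 ≡ 347^2 = 120409 ≡ 208
123^8 ≡ 208^2 = 43264 ≡ 85
123^16 ≡ 85^2 = 7225 ≡ 223
123^32 ≡ 223^2 = 49729 ≡ 326
123^64 ≡ 326^2 = 106276 ≡ 79
123^128 ≡ 79^2 = 6241 ≡ 17
242 = 128 + 64 + 32 + 16 + 2, so 123^242 ≡ 17·79·326·223·347 ≡ 45 (mod 389)
67·45 = 3015 ≡ 292 (mod 389)
292 ≡ 292 (mod 389); signature holds.

verifies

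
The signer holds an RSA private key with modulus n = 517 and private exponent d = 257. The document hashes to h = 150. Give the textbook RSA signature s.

28

h^2 ≡ 150^2 = 22500 ≡ 269
h^4 ≡ 269^2 = 72361 ≡ 498
h^8 ≡ 498^2 = 248004 ≡ 361
h^16 ≡ 361^2 = 130321 ≡ 37
h^32 ≡ 37^2 = 1369 ≡ 335
h^64 ≡ 335^2 = 112225 ≡ 36
h^128 ≡ 36^2 = 1296 ≡ 262
h^256 ≡ 262^2 = 68644 ≡ 400
257 = 256 + 1, so h^257 ≡ 400·150 ≡ 28 (mod 517)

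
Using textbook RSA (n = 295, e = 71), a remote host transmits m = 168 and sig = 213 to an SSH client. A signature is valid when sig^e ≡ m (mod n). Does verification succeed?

fails

Squares mod 295: sig^1≡213, sig^2≡234, sig^4≡181, sig^8≡16, sig^16≡256, sig^32≡46, sig^64≡51
71 = 64 + 4 + 2 + 1, so sig^71 ≡ 51·181·234·213 ≡ 62 (mod 295)
The recovered value 62 does not match the digest 168.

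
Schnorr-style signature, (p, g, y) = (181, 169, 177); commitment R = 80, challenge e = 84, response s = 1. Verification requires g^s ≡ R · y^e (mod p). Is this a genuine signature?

g^s mod p:
169^1 mod 181 = 169
R · y^e mod p:
Squares mod 181: 177^1≡177, 177^2≡16, 177^4≡75, 177^8≡14, 177^16≡15, 177^32≡44, 177^64≡126
84 = 64 + 16 + 4, so 177^84 ≡ 126·15·75 ≡ 27 (mod 181)
80·27 = 2160 ≡ 169 (mod 181)
169 ≡ 169 (mod 181); signature holds.

genuine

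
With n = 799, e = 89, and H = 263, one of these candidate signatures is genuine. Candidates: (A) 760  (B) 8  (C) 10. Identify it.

Candidate A: Squares mod 799: 760^1≡760, 760^2≡722, 760^4≡336, 760^8≡237, 760^16≡239, 760^32≡392, 760^64≡256; 89 = 64 + 16 + 8 + 1, so 760^89 ≡ 256·239·237·760 ≡ 498 (mod 799)
Candidate B: Squares mod 799: 8^1≡8, 8^2≡64, 8^4≡101, 8^8≡613, 8^16≡239, 8^32≡392, 8^64≡256; 89 = 64 + 16 + 8 + 1, so 8^89 ≡ 256·239·613·8 ≡ 263 (mod 799)
  → matches H = 263
Candidate C: Squares mod 799: 10^1≡10, 10^2≡100, 10^4≡412, 10^8≡356, 10^16≡494, 10^32≡341, 10^64≡426; 89 = 64 + 16 + 8 + 1, so 10^89 ≡ 426·494·356·10 ≡ 687 (mod 799)

B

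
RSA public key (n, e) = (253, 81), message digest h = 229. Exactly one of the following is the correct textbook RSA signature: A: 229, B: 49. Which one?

A

Candidate A: 229^2 = 52441 ≡ 70; 229^4 ≡ 70^2 = 4900 ≡ 93; 229^8 ≡ 93^2 = 8649 ≡ 47; 229^16 ≡ 47^2 = 2209 ≡ 185; 229^32 ≡ 185^2 = 34225 ≡ 70; 229^64 ≡ 70^2 = 4900 ≡ 93; 81 = 64 + 16 + 1, so 229^81 ≡ 93·185·229 ≡ 229 (mod 253)
  → matches h = 229
Candidate B: 49^2 = 2401 ≡ 124; 49^4 ≡ 124^2 = 15376 ≡ 196; 49^8 ≡ 196^2 = 38416 ≡ 213; 49^16 ≡ 213^2 = 45369 ≡ 82; 49^32 ≡ 82^2 = 6724 ≡ 146; 49^64 ≡ 146^2 = 21316 ≡ 64; 81 = 64 + 16 + 1, so 49^81 ≡ 64·82·49 ≡ 104 (mod 253)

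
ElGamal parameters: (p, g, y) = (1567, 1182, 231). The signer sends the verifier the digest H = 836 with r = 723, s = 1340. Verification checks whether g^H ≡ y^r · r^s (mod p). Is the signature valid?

Left side g^H mod p:
1182^2 = 1397124 ≡ 927
1182^4 ≡ 927^2 = 859329 ≡ 613
1182^8 ≡ 613^2 = 375769 ≡ 1256
1182^16 ≡ 1256^2 = 1577536 ≡ 1134
1182^32 ≡ 1134^2 = 1285956 ≡ 1016
1182^64 ≡ 1016^2 = 1032256 ≡ 1170
1182^128 ≡ 1170^2 = 1368900 ≡ 909
1182^256 ≡ 909^2 = 826281 ≡ 472
1182^512 ≡ 472^2 = 222784 ≡ 270
836 = 512 + 256 + 64 + 4, so 1182^836 ≡ 270·472·1170·613 ≡ 264 (mod 1567)
Right side y^r · r^s mod p:
231^2 = 53361 ≡ 83
231^4 ≡ 83^2 = 6889 ≡ 621
231^8 ≡ 621^2 = 385641 ≡ 159
231^16 ≡ 159^2 = 25281 ≡ 209
231^32 ≡ 209^2 = 43681 ≡ 1372
231^64 ≡ 1372^2 = 1882384 ≡ 417
231^128 ≡ 417^2 = 173889 ≡ 1519
231^256 ≡ 1519^2 = 2307361 ≡ 737
231^512 ≡ 737^2 = 543169 ≡ 987
723 = 512 + 128 + 64 + 16 + 2 + 1, so 231^723 ≡ 987·1519·417·209·83·231 ≡ 971 (mod 1567)
723^2 = 522729 ≡ 918
723^4 ≡ 918^2 = 842724 ≡ 1245
723^8 ≡ 1245^2 = 1550025 ≡ 262
723^16 ≡ 262^2 = 68644 ≡ 1263
723^32 ≡ 1263^2 = 1595169 ≡ 1530
723^64 ≡ 1530^2 = 2340900 ≡ 1369
723^128 ≡ 1369^2 = 1874161 ≡ 29
723^256 ≡ 29^2 = 841
723^512 ≡ 841^2 = 707281 ≡ 564
723^1024 ≡ 564^2 = 318096 ≡ 1562
1340 = 1024 + 256 + 32 + 16 + 8 + 4, so 723^1340 ≡ 1562·841·1530·1263·262·1245 ≡ 159 (mod 1567)
971·159 = 154389 ≡ 823 (mod 1567)
264 ≠ 823, so verification fails.

invalid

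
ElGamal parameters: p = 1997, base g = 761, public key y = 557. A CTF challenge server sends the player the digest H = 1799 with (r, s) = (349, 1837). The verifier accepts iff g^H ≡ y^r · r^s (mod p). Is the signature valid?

invalid

Left side g^H mod p:
Squares mod 1997: 761^1≡761, 761^2≡1988, 761^4≡81, 761^8≡570, 761^16≡1386, 761^32≡1879, 761^64≡1942, 761^128≡1028, 761^256≡371, 761^512≡1845, 761^1024≡1137
1799 = 1024 + 512 + 256 + 4 + 2 + 1, so 761^1799 ≡ 1137·1845·371·81·1988·761 ≡ 60 (mod 1997)
Right side y^r · r^s mod p:
Squares mod 1997: 557^1≡557, 557^2≡714, 557^4≡561, 557^8≡1192, 557^16≡997, 557^32≡1500, 557^64≡1378, 557^128≡1734, 557^256≡1271
349 = 256 + 64 + 16 + 8 + 4 + 1, so 557^349 ≡ 1271·1378·997·1192·561·557 ≡ 317 (mod 1997)
Squares mod 1997: 349^1≡349, 349^2≡1981, 349^4≡256, 349^8≡1632, 349^16≡1423, 349^32≡1968, 349^64≡841, 349^128≡343, 349^256≡1823, 349^512≡321, 349^1024≡1194
1837 = 1024 + 512 + 256 + 32 + 8 + 4 + 1, so 349^1837 ≡ 1194·321·1823·1968·1632·256·349 ≡ 1323 (mod 1997)
317·1323 = 419391 ≡ 21 (mod 1997)
60 ≠ 21, so verification fails.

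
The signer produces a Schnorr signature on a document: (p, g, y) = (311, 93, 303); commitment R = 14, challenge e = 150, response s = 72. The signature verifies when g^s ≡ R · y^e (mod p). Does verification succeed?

g^s mod p:
93^2 = 8649 ≡ 252
93^4 ≡ 252^2 = 63504 ≡ 60
93^8 ≡ 60^2 = 3600 ≡ 179
93^16 ≡ 179^2 = 32041 ≡ 8
93^32 ≡ 8^2 = 64
93^64 ≡ 64^2 = 4096 ≡ 53
72 = 64 + 8, so 93^72 ≡ 53·179 ≡ 157 (mod 311)
R · y^e mod p:
303^2 = 91809 ≡ 64
303^4 ≡ 64^2 = 4096 ≡ 53
303^8 ≡ 53^2 = 2809 ≡ 10
303^16 ≡ 10^2 = 100
303^32 ≡ 100^2 = 10000 ≡ 48
303^64 ≡ 48^2 = 2304 ≡ 127
303^128 ≡ 127^2 = 16129 ≡ 268
150 = 128 + 16 + 4 + 2, so 303^150 ≡ 268·100·53·64 ≡ 300 (mod 311)
14·300 = 4200 ≡ 157 (mod 311)
157 ≡ 157 (mod 311); signature holds.

passes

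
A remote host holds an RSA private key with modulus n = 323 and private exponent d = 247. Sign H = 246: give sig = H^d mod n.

H^247 mod 323 = 151

151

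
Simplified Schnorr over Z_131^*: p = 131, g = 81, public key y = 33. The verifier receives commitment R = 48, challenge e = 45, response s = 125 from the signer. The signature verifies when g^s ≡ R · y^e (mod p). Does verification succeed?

g^s mod p:
Squares mod 131: 81^1≡81, 81^2≡11, 81^4≡121, 81^8≡100, 81^16≡44, 81^32≡102, 81^64≡55
125 = 64 + 32 + 16 + 8 + 4 + 1, so 81^125 ≡ 55·102·44·100·121·81 ≡ 60 (mod 131)
R · y^e mod p:
Squares mod 131: 33^1≡33, 33^2≡41, 33^4≡109, 33^8≡91, 33^16≡28, 33^32≡129
45 = 32 + 8 + 4 + 1, so 33^45 ≡ 129·91·109·33 ≡ 84 (mod 131)
48·84 = 4032 ≡ 102 (mod 131)
60 ≠ 102; the check fails.

fails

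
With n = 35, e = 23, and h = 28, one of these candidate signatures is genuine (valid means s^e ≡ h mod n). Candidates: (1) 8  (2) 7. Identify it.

2

Candidate 1: Squares mod 35: 8^1≡8, 8^2≡29, 8^4≡1, 8^8≡1, 8^16≡1; 23 = 16 + 4 + 2 + 1, so 8^23 ≡ 1·1·29·8 ≡ 22 (mod 35)
Candidate 2: Squares mod 35: 7^1≡7, 7^2≡14, 7^4≡21, 7^8≡21, 7^16≡21; 23 = 16 + 4 + 2 + 1, so 7^23 ≡ 21·21·14·7 ≡ 28 (mod 35)
  → matches h = 28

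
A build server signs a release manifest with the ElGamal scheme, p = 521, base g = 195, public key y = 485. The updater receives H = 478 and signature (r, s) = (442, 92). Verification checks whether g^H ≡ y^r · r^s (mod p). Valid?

Left side g^H mod p:
195^2 = 38025 ≡ 513
195^4 ≡ 513^2 = 263169 ≡ 64
195^8 ≡ 64^2 = 4096 ≡ 449
195^16 ≡ 449^2 = 201601 ≡ 495
195^32 ≡ 495^2 = 245025 ≡ 155
195^64 ≡ 155^2 = 24025 ≡ 59
195^128 ≡ 59^2 = 3481 ≡ 355
195^256 ≡ 355^2 = 126025 ≡ 464
478 = 256 + 128 + 64 + 16 + 8 + 4 + 2, so 195^478 ≡ 464·355·59·495·449·64·513 ≡ 102 (mod 521)
Right side y^r · r^s mod p:
485^2 = 235225 ≡ 254
485^4 ≡ 254^2 = 64516 ≡ 433
485^8 ≡ 433^2 = 187489 ≡ 450
485^16 ≡ 450^2 = 202500 ≡ 352
485^32 ≡ 352^2 = 123904 ≡ 427
485^64 ≡ 427^2 = 182329 ≡ 500
485^128 ≡ 500^2 = 250000 ≡ 441
485^256 ≡ 441^2 = 194481 ≡ 148
442 = 256 + 128 + 32 + 16 + 8 + 2, so 485^442 ≡ 148·441·427·352·450·254 ≡ 125 (mod 521)
442^2 = 195364 ≡ 510
442^4 ≡ 510^2 = 260100 ≡ 121
442^8 ≡ 121^2 = 14641 ≡ 53
442^16 ≡ 53^2 = 2809 ≡ 204
442^32 ≡ 204^2 = 41616 ≡ 457
442^64 ≡ 457^2 = 208849 ≡ 449
92 = 64 + 16 + 8 + 4, so 442^92 ≡ 449·204·53·121 ≡ 51 (mod 521)
125·51 = 6375 ≡ 123 (mod 521)
102 ≠ 123, so verification fails.

no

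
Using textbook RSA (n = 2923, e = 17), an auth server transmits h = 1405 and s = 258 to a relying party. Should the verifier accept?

s^2 ≡ 258^2 = 66564 ≡ 2258
s^4 ≡ 2258^2 = 5098564 ≡ 852
s^8 ≡ 852^2 = 725904 ≡ 1000
s^16 ≡ 1000^2 = 1000000 ≡ 334
17 = 16 + 1, so s^17 ≡ 334·258 ≡ 1405 (mod 2923)
1405 = h, so the signature checks out.

accept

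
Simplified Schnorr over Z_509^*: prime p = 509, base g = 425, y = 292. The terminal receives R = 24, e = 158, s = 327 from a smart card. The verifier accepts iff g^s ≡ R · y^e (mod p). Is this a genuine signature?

genuine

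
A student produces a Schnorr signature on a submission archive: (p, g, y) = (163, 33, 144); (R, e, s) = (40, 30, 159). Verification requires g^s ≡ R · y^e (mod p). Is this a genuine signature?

genuine

g^s mod p:
33^2 = 1089 ≡ 111
33^4 ≡ 111^2 = 12321 ≡ 96
33^8 ≡ 96^2 = 9216 ≡ 88
33^16 ≡ 88^2 = 7744 ≡ 83
33^32 ≡ 83^2 = 6889 ≡ 43
33^64 ≡ 43^2 = 1849 ≡ 56
33^128 ≡ 56^2 = 3136 ≡ 39
159 = 128 + 16 + 8 + 4 + 2 + 1, so 33^159 ≡ 39·83·88·96·111·33 ≡ 36 (mod 163)
R · y^e mod p:
144^2 = 20736 ≡ 35
144^4 ≡ 35^2 = 1225 ≡ 84
144^8 ≡ 84^2 = 7056 ≡ 47
144^16 ≡ 47^2 = 2209 ≡ 90
30 = 16 + 8 + 4 + 2, so 144^30 ≡ 90·47·84·35 ≡ 115 (mod 163)
40·115 = 4600 ≡ 36 (mod 163)
36 ≡ 36 (mod 163); signature holds.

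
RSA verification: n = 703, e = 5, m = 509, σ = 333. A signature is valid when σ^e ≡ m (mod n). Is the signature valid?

invalid

Squares mod 703: σ^1≡333, σ^2≡518, σ^4≡481
5 = 4 + 1, so σ^5 ≡ 481·333 ≡ 592 (mod 703)
σ^5 mod 703 = 592, but m = 509.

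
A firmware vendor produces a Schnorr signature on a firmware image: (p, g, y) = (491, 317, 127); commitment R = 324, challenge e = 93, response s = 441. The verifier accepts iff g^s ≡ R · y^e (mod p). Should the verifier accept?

reject

g^s mod p:
Squares mod 491: 317^1≡317, 317^2≡325, 317^4≡60, 317^8≡163, 317^16≡55, 317^32≡79, 317^64≡349, 317^128≡33, 317^256≡107
441 = 256 + 128 + 32 + 16 + 8 + 1, so 317^441 ≡ 107·33·79·55·163·317 ≡ 308 (mod 491)
R · y^e mod p:
Squares mod 491: 127^1≡127, 127^2≡417, 127^4≡75, 127^8≡224, 127^16≡94, 127^32≡489, 127^64≡4
93 = 64 + 16 + 8 + 4 + 1, so 127^93 ≡ 4·94·224·75·127 ≡ 484 (mod 491)
324·484 = 156816 ≡ 187 (mod 491)
308 ≠ 187; the check fails.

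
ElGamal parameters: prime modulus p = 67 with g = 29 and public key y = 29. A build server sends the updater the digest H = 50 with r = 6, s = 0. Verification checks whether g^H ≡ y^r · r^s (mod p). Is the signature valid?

invalid

Left side g^H mod p:
29^50 mod 67 = 37
Right side y^r · r^s mod p:
29^6 mod 67 = 1
6^0 mod 67 = 1
1·1 = 1 ≡ 1 (mod 67)
37 ≠ 1, so verification fails.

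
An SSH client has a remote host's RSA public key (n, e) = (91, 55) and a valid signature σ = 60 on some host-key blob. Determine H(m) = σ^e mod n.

σ^2 ≡ 60^2 = 3600 ≡ 51
σ^4 ≡ 51^2 = 2601 ≡ 53
σ^8 ≡ 53^2 = 2809 ≡ 79
σ^16 ≡ 79^2 = 6241 ≡ 53
σ^32 ≡ 53^2 = 2809 ≡ 79
55 = 32 + 16 + 4 + 2 + 1, so σ^55 ≡ 79·53·53·51·60 ≡ 18 (mod 91)

18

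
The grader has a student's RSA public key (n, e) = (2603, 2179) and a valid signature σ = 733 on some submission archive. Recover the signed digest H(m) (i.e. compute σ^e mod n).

581

σ^2179 mod 2603 = 581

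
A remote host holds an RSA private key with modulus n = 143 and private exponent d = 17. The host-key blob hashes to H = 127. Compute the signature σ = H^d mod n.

30

Squares mod 143: H^1≡127, H^2≡113, H^4≡42, H^8≡48, H^16≡16
17 = 16 + 1, so H^17 ≡ 16·127 ≡ 30 (mod 143)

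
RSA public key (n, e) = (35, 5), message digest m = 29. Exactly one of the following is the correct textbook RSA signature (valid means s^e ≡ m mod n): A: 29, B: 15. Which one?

Candidate A: 29^2 = 841 ≡ 1; 29^4 ≡ 1^2 = 1; 5 = 4 + 1, so 29^5 ≡ 1·29 ≡ 29 (mod 35)
  → matches m = 29
Candidate B: 15^2 = 225 ≡ 15; 15^4 ≡ 15^2 = 225 ≡ 15; 5 = 4 + 1, so 15^5 ≡ 15·15 ≡ 15 (mod 35)

A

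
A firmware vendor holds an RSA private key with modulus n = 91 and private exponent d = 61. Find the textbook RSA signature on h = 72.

72

h^2 ≡ 72^2 = 5184 ≡ 88
h^4 ≡ 88^2 = 7744 ≡ 9
h^8 ≡ 9^2 = 81
h^16 ≡ 81^2 = 6561 ≡ 9
h^32 ≡ 9^2 = 81
61 = 32 + 16 + 8 + 4 + 1, so h^61 ≡ 81·9·81·9·72 ≡ 72 (mod 91)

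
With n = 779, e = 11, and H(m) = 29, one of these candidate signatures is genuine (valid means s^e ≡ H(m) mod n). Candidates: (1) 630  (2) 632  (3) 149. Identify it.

1

Candidate 1: Squares mod 779: 630^1≡630, 630^2≡389, 630^4≡195, 630^8≡633; 11 = 8 + 2 + 1, so 630^11 ≡ 633·389·630 ≡ 29 (mod 779)
  → matches H(m) = 29
Candidate 2: Squares mod 779: 632^1≡632, 632^2≡576, 632^4≡701, 632^8≡631; 11 = 8 + 2 + 1, so 632^11 ≡ 631·576·632 ≡ 462 (mod 779)
Candidate 3: Squares mod 779: 149^1≡149, 149^2≡389, 149^4≡195, 149^8≡633; 11 = 8 + 2 + 1, so 149^11 ≡ 633·389·149 ≡ 750 (mod 779)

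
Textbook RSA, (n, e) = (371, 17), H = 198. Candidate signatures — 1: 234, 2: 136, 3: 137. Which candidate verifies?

Candidate 1: 234^17 mod 371 = 173
Candidate 2: 136^17 mod 371 = 348
Candidate 3: 137^17 mod 371 = 198
  → matches H = 198

3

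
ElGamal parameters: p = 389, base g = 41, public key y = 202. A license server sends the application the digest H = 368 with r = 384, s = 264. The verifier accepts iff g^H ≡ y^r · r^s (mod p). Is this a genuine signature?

genuine

Left side g^H mod p:
41^368 mod 389 = 385
Right side y^r · r^s mod p:
202^384 mod 389 = 361
384^264 mod 389 = 278
361·278 = 100358 ≡ 385 (mod 389)
385 ≡ 385 (mod 389), so the signature is genuine.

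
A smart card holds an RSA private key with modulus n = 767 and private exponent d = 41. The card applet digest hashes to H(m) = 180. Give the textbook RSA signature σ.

(H(m))^2 ≡ 180^2 = 32400 ≡ 186
(H(m))^4 ≡ 186^2 = 34596 ≡ 81
(H(m))^8 ≡ 81^2 = 6561 ≡ 425
(H(m))^16 ≡ 425^2 = 180625 ≡ 380
(H(m))^32 ≡ 380^2 = 144400 ≡ 204
41 = 32 + 8 + 1, so (H(m))^41 ≡ 204·425·180 ≡ 618 (mod 767)

618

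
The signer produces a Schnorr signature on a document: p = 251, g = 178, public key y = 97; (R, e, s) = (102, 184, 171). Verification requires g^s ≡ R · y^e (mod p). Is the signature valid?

invalid

g^s mod p:
178^2 = 31684 ≡ 58
178^4 ≡ 58^2 = 3364 ≡ 101
178^8 ≡ 101^2 = 10201 ≡ 161
178^16 ≡ 161^2 = 25921 ≡ 68
178^32 ≡ 68^2 = 4624 ≡ 106
178^64 ≡ 106^2 = 11236 ≡ 192
178^128 ≡ 192^2 = 36864 ≡ 218
171 = 128 + 32 + 8 + 2 + 1, so 178^171 ≡ 218·106·161·58·178 ≡ 170 (mod 251)
R · y^e mod p:
97^2 = 9409 ≡ 122
97^4 ≡ 122^2 = 14884 ≡ 75
97^8 ≡ 75^2 = 5625 ≡ 103
97^16 ≡ 103^2 = 10609 ≡ 67
97^32 ≡ 67^2 = 4489 ≡ 222
97^64 ≡ 222^2 = 49284 ≡ 88
97^128 ≡ 88^2 = 7744 ≡ 214
184 = 128 + 32 + 16 + 8, so 97^184 ≡ 214·222·67·103 ≡ 22 (mod 251)
102·22 = 2244 ≡ 236 (mod 251)
170 ≠ 236; the check fails.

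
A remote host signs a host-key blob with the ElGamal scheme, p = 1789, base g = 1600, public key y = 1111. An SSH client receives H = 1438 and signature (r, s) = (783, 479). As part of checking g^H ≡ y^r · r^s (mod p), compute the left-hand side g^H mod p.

1600^2 = 2560000 ≡ 1730
1600^4 ≡ 1730^2 = 2992900 ≡ 1692
1600^8 ≡ 1692^2 = 2862864 ≡ 464
1600^16 ≡ 464^2 = 215296 ≡ 616
1600^32 ≡ 616^2 = 379456 ≡ 188
1600^64 ≡ 188^2 = 35344 ≡ 1353
1600^128 ≡ 1353^2 = 1830609 ≡ 462
1600^256 ≡ 462^2 = 213444 ≡ 553
1600^512 ≡ 553^2 = 305809 ≡ 1679
1600^1024 ≡ 1679^2 = 2819041 ≡ 1366
1438 = 1024 + 256 + 128 + 16 + 8 + 4 + 2, so 1600^1438 ≡ 1366·553·462·616·464·1692·1730 ≡ 788 (mod 1789)

788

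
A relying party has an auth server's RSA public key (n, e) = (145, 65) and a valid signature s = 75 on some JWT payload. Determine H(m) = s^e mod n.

75

s^65 mod 145 = 75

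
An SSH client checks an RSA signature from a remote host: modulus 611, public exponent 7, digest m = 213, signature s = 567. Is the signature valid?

valid

Squares mod 611: s^1≡567, s^2≡103, s^4≡222
7 = 4 + 2 + 1, so s^7 ≡ 222·103·567 ≡ 213 (mod 611)
Since 213 equals the digest 213, verification succeeds.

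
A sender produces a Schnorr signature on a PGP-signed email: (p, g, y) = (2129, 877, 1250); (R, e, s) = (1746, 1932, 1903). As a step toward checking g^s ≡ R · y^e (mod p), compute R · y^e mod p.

1023

Squares mod 2129: 1250^1≡1250, 1250^2≡1943, 1250^4≡532, 1250^8≡1996, 1250^16≡657, 1250^32≡1591, 1250^64≡2029, 1250^128≡1484, 1250^256≡870, 1250^512≡1105, 1250^1024≡1108
1932 = 1024 + 512 + 256 + 128 + 8 + 4, so 1250^1932 ≡ 1108·1105·870·1484·1996·532 ≡ 392 (mod 2129)
R · y^e ≡ 1746·392 = 684432 ≡ 1023 (mod 2129)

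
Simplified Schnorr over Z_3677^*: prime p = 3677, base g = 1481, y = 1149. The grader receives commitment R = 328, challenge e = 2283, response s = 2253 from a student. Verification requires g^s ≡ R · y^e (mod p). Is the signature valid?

invalid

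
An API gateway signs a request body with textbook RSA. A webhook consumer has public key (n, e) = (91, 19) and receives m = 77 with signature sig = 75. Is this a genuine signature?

sig^19 mod 91 = 75
The recovered value 75 does not match the digest 77.

forged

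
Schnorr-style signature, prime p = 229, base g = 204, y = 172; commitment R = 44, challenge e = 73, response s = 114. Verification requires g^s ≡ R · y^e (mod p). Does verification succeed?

fails

g^s mod p:
204^2 = 41616 ≡ 167
204^4 ≡ 167^2 = 27889 ≡ 180
204^8 ≡ 180^2 = 32400 ≡ 111
204^16 ≡ 111^2 = 12321 ≡ 184
204^32 ≡ 184^2 = 33856 ≡ 193
204^64 ≡ 193^2 = 37249 ≡ 151
114 = 64 + 32 + 16 + 2, so 204^114 ≡ 151·193·184·167 ≡ 1 (mod 229)
R · y^e mod p:
172^2 = 29584 ≡ 43
172^4 ≡ 43^2 = 1849 ≡ 17
172^8 ≡ 17^2 = 289 ≡ 60
172^16 ≡ 60^2 = 3600 ≡ 165
172^32 ≡ 165^2 = 27225 ≡ 203
172^64 ≡ 203^2 = 41209 ≡ 218
73 = 64 + 8 + 1, so 172^73 ≡ 218·60·172 ≡ 64 (mod 229)
44·64 = 2816 ≡ 68 (mod 229)
1 ≠ 68; the check fails.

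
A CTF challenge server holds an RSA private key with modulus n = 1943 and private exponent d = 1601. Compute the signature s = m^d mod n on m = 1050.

1918

Squares mod 1943: m^1≡1050, m^2≡819, m^4≡426, m^8≡777, m^16≡1399, m^32≡600, m^64≡545, m^128≡1689, m^256≡397, m^512≡226, m^1024≡558
1601 = 1024 + 512 + 64 + 1, so m^1601 ≡ 558·226·545·1050 ≡ 1918 (mod 1943)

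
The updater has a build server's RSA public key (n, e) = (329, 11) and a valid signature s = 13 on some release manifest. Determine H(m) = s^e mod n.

Squares mod 329: s^1≡13, s^2≡169, s^4≡267, s^8≡225
11 = 8 + 2 + 1, so s^11 ≡ 225·169·13 ≡ 167 (mod 329)

167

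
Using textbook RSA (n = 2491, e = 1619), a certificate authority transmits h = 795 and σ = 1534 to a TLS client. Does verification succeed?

fails

σ^2 ≡ 1534^2 = 2353156 ≡ 1652
σ^4 ≡ 1652^2 = 2729104 ≡ 1459
σ^8 ≡ 1459^2 = 2128681 ≡ 1367
σ^16 ≡ 1367^2 = 1868689 ≡ 439
σ^32 ≡ 439^2 = 192721 ≡ 914
σ^64 ≡ 914^2 = 835396 ≡ 911
σ^128 ≡ 911^2 = 829921 ≡ 418
σ^256 ≡ 418^2 = 174724 ≡ 354
σ^512 ≡ 354^2 = 125316 ≡ 766
σ^1024 ≡ 766^2 = 586756 ≡ 1371
1619 = 1024 + 512 + 64 + 16 + 2 + 1, so σ^1619 ≡ 1371·766·911·439·1652·1534 ≡ 2000 (mod 2491)
σ^1619 mod 2491 = 2000, but h = 795.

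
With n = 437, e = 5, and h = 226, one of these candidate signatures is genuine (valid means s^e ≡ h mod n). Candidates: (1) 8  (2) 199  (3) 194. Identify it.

3

Candidate 1: 8^5 mod 437 = 430
Candidate 2: 199^5 mod 437 = 168
Candidate 3: 194^5 mod 437 = 226
  → matches h = 226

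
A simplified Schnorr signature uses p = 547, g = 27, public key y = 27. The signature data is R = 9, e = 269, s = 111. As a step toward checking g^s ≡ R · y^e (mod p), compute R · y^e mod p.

466

27^2 = 729 ≡ 182
27^4 ≡ 182^2 = 33124 ≡ 304
27^8 ≡ 304^2 = 92416 ≡ 520
27^16 ≡ 520^2 = 270400 ≡ 182
27^32 ≡ 182^2 = 33124 ≡ 304
27^64 ≡ 304^2 = 92416 ≡ 520
27^128 ≡ 520^2 = 270400 ≡ 182
27^256 ≡ 182^2 = 33124 ≡ 304
269 = 256 + 8 + 4 + 1, so 27^269 ≡ 304·520·304·27 ≡ 538 (mod 547)
R · y^e ≡ 9·538 = 4842 ≡ 466 (mod 547)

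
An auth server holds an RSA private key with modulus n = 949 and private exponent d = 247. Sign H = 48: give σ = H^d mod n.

711

Squares mod 949: H^1≡48, H^2≡406, H^4≡659, H^8≡588, H^16≡308, H^32≡913, H^64≡347, H^128≡835
247 = 128 + 64 + 32 + 16 + 4 + 2 + 1, so H^247 ≡ 835·347·913·308·659·406·48 ≡ 711 (mod 949)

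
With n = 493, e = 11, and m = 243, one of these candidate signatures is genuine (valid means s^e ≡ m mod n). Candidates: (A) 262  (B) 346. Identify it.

Candidate A: 262^2 = 68644 ≡ 117; 262^4 ≡ 117^2 = 13689 ≡ 378; 262^8 ≡ 378^2 = 142884 ≡ 407; 11 = 8 + 2 + 1, so 262^11 ≡ 407·117·262 ≡ 320 (mod 493)
Candidate B: 346^2 = 119716 ≡ 410; 346^4 ≡ 410^2 = 168100 ≡ 480; 346^8 ≡ 480^2 = 230400 ≡ 169; 11 = 8 + 2 + 1, so 346^11 ≡ 169·410·346 ≡ 243 (mod 493)
  → matches m = 243

B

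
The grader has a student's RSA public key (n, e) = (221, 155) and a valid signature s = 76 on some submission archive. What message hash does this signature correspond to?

19

s^2 ≡ 76^2 = 5776 ≡ 30
s^4 ≡ 30^2 = 900 ≡ 16
s^8 ≡ 16^2 = 256 ≡ 35
s^16 ≡ 35^2 = 1225 ≡ 120
s^32 ≡ 120^2 = 14400 ≡ 35
s^64 ≡ 35^2 = 1225 ≡ 120
s^128 ≡ 120^2 = 14400 ≡ 35
155 = 128 + 16 + 8 + 2 + 1, so s^155 ≡ 35·120·35·30·76 ≡ 19 (mod 221)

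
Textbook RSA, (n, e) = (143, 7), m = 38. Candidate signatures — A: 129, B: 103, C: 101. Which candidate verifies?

Candidate A: 129^7 mod 143 = 90
Candidate B: 103^7 mod 143 = 38
  → matches m = 38
Candidate C: 101^7 mod 143 = 62

B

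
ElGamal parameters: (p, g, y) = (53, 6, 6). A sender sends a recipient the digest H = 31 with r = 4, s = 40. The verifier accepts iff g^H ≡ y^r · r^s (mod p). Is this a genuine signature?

forged

Left side g^H mod p:
Squares mod 53: 6^1≡6, 6^2≡36, 6^4≡24, 6^8≡46, 6^16≡49
31 = 16 + 8 + 4 + 2 + 1, so 6^31 ≡ 49·46·24·36·6 ≡ 38 (mod 53)
Right side y^r · r^s mod p:
Squares mod 53: 6^1≡6, 6^2≡36, 6^4≡24
6^4 ≡ 24 (mod 53)
Squares mod 53: 4^1≡4, 4^2≡16, 4^4≡44, 4^8≡28, 4^16≡42, 4^32≡15
40 = 32 + 8, so 4^40 ≡ 15·28 ≡ 49 (mod 53)
24·49 = 1176 ≡ 10 (mod 53)
38 ≠ 10, so verification fails.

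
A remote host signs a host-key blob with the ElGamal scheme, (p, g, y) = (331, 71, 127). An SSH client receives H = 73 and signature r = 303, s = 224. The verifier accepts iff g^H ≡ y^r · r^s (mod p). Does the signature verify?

Left side g^H mod p:
71^2 = 5041 ≡ 76
71^4 ≡ 76^2 = 5776 ≡ 149
71^8 ≡ 149^2 = 22201 ≡ 24
71^16 ≡ 24^2 = 576 ≡ 245
71^32 ≡ 245^2 = 60025 ≡ 114
71^64 ≡ 114^2 = 12996 ≡ 87
73 = 64 + 8 + 1, so 71^73 ≡ 87·24·71 ≡ 291 (mod 331)
Right side y^r · r^s mod p:
127^2 = 16129 ≡ 241
127^4 ≡ 241^2 = 58081 ≡ 156
127^8 ≡ 156^2 = 24336 ≡ 173
127^16 ≡ 173^2 = 29929 ≡ 139
127^32 ≡ 139^2 = 19321 ≡ 123
127^64 ≡ 123^2 = 15129 ≡ 234
127^128 ≡ 234^2 = 54756 ≡ 141
127^256 ≡ 141^2 = 19881 ≡ 21
303 = 256 + 32 + 8 + 4 + 2 + 1, so 127^303 ≡ 21·123·173·156·241·127 ≡ 153 (mod 331)
303^2 = 91809 ≡ 122
303^4 ≡ 122^2 = 14884 ≡ 320
303^8 ≡ 320^2 = 102400 ≡ 121
303^16 ≡ 121^2 = 14641 ≡ 77
303^32 ≡ 77^2 = 5929 ≡ 302
303^64 ≡ 302^2 = 91204 ≡ 179
303^128 ≡ 179^2 = 32041 ≡ 265
224 = 128 + 64 + 32, so 303^224 ≡ 265·179·302 ≡ 21 (mod 331)
153·21 = 3213 ≡ 234 (mod 331)
291 ≠ 234, so verification fails.

does not verify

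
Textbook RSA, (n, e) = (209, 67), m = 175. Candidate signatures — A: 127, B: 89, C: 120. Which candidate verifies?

C

Candidate A: 127^67 mod 209 = 129
Candidate B: 89^67 mod 209 = 34
Candidate C: 120^67 mod 209 = 175
  → matches m = 175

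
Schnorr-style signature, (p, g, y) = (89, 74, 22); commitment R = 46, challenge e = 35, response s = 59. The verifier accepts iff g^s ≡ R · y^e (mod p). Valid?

no

g^s mod p:
74^2 = 5476 ≡ 47
74^4 ≡ 47^2 = 2209 ≡ 73
74^8 ≡ 73^2 = 5329 ≡ 78
74^16 ≡ 78^2 = 6084 ≡ 32
74^32 ≡ 32^2 = 1024 ≡ 45
59 = 32 + 16 + 8 + 2 + 1, so 74^59 ≡ 45·32·78·47·74 ≡ 14 (mod 89)
R · y^e mod p:
22^2 = 484 ≡ 39
22^4 ≡ 39^2 = 1521 ≡ 8
22^8 ≡ 8^2 = 64
22^16 ≡ 64^2 = 4096 ≡ 2
22^32 ≡ 2^2 = 4
35 = 32 + 2 + 1, so 22^35 ≡ 4·39·22 ≡ 50 (mod 89)
46·50 = 2300 ≡ 75 (mod 89)
14 ≠ 75; the check fails.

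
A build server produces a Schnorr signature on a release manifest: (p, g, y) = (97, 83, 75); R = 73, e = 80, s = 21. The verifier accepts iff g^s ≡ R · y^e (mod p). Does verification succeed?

fails

g^s mod p:
Squares mod 97: 83^1≡83, 83^2≡2, 83^4≡4, 83^8≡16, 83^16≡62
21 = 16 + 4 + 1, so 83^21 ≡ 62·4·83 ≡ 20 (mod 97)
R · y^e mod p:
Squares mod 97: 75^1≡75, 75^2≡96, 75^4≡1, 75^8≡1, 75^16≡1, 75^32≡1, 75^64≡1
80 = 64 + 16, so 75^80 ≡ 1·1 ≡ 1 (mod 97)
73·1 = 73 ≡ 73 (mod 97)
20 ≠ 73; the check fails.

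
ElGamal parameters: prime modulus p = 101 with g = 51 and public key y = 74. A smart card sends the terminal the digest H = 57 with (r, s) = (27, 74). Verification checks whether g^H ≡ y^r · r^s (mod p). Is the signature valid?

Left side g^H mod p:
Squares mod 101: 51^1≡51, 51^2≡76, 51^4≡19, 51^8≡58, 51^16≡31, 51^32≡52
57 = 32 + 16 + 8 + 1, so 51^57 ≡ 52·31·58·51 ≡ 86 (mod 101)
Right side y^r · r^s mod p:
Squares mod 101: 74^1≡74, 74^2≡22, 74^4≡80, 74^8≡37, 74^16≡56
27 = 16 + 8 + 2 + 1, so 74^27 ≡ 56·37·22·74 ≡ 18 (mod 101)
Squares mod 101: 27^1≡27, 27^2≡22, 27^4≡80, 27^8≡37, 27^16≡56, 27^32≡5, 27^64≡25
74 = 64 + 8 + 2, so 27^74 ≡ 25·37·22 ≡ 49 (mod 101)
18·49 = 882 ≡ 74 (mod 101)
86 ≠ 74, so verification fails.

invalid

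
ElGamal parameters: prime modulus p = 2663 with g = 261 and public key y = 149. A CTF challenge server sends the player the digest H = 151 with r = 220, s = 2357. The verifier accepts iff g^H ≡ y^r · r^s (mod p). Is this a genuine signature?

forged

Left side g^H mod p:
Squares mod 2663: 261^1≡261, 261^2≡1546, 261^4≡1405, 261^8≡742, 261^16≡1986, 261^32≡293, 261^64≡633, 261^128≡1239
151 = 128 + 16 + 4 + 2 + 1, so 261^151 ≡ 1239·1986·1405·1546·261 ≡ 2109 (mod 2663)
Right side y^r · r^s mod p:
Squares mod 2663: 149^1≡149, 149^2≡897, 149^4≡383, 149^8≡224, 149^16≡2242, 149^32≡1483, 149^64≡2314, 149^128≡1966
220 = 128 + 64 + 16 + 8 + 4, so 149^220 ≡ 1966·2314·2242·224·383 ≡ 1831 (mod 2663)
Squares mod 2663: 220^1≡220, 220^2≡466, 220^4≡1453, 220^8≡2113, 220^16≡1581, 220^32≡1667, 220^64≡1380, 220^128≡355, 220^256≡864, 220^512≡856, 220^1024≡411, 220^2048≡1152
2357 = 2048 + 256 + 32 + 16 + 4 + 1, so 220^2357 ≡ 1152·864·1667·1581·1453·220 ≡ 2453 (mod 2663)
1831·2453 = 4491443 ≡ 1625 (mod 2663)
2109 ≠ 1625, so verification fails.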